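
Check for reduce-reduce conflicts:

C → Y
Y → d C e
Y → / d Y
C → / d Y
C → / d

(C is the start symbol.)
A reduce-reduce conflict occurs when an LR(0) state has two complete items [A → α .] and [B → β .] — both call for a reduction, and with no lookahead the parser cannot choose between them.

Augment with C' → C and build the canonical LR(0) collection (I0 = CLOSURE({[C' → . C]}), then GOTO on every symbol after a dot until no new states appear). It has 12 states:
  I0: { [C → . / d Y], [C → . / d], [C → . Y], [C' → . C], [Y → . / d Y], [Y → . d C e] }  — shift
  I1: { [C → / . d Y], [C → / . d], [Y → / . d Y] }  — shift
  I2: { [C' → C .] }  — accept
  I3: { [C → Y .] }  — reduce
  I4: { [C → . / d Y], [C → . / d], [C → . Y], [Y → . / d Y], [Y → . d C e], [Y → d . C e] }  — shift
  I5: { [Y → d C . e] }  — shift
  I6: { [Y → d C e .] }  — reduce
  I7: { [C → / d . Y], [C → / d .], [Y → . / d Y], [Y → . d C e], [Y → / d . Y] }  — shift, reduce
  I8: { [Y → / . d Y] }  — shift
  I9: { [C → / d Y .], [Y → / d Y .] }  — 2 reduces
  I10: { [Y → . / d Y], [Y → . d C e], [Y → / d . Y] }  — shift
  I11: { [Y → / d Y .] }  — reduce

I9 contains complete items [C → / d Y .], [Y → / d Y .] — reduce-reduce conflict.

Answer: Yes — I9: [C → / d Y .] vs [Y → / d Y .]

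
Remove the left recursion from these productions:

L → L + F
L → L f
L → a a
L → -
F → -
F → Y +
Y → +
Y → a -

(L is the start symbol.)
L is directly left-recursive. The standard transformation for
  A → A α₁ | ... | A α_m | β₁ | ... | β_n
is
  A  → β₁ A' | ... | β_n A'
  A' → α₁ A' | ... | α_m A' | ε

L → a a becomes L → a a L'
L → - becomes L → - L'
L → L + F becomes L' → + F L'
L → L f becomes L' → f L'
Add L' → ε

Productions for other non-terminals are unchanged:
  F → -
  F → Y +
  Y → +
  Y → a -

Resulting grammar:
L → a a L'
L → - L'
L' → + F L'
L' → f L'
L' → ε
F → -
F → Y +
Y → +
Y → a -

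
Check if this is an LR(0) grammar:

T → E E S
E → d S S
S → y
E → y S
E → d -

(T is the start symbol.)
Yes, the grammar is LR(0)

Augment with T' → T and build the canonical LR(0) collection (I0 = CLOSURE({[T' → . T]}), then GOTO on every symbol after a dot until no new states appear). It has 12 states:
  I0: { [E → . d -], [E → . d S S], [E → . y S], [T → . E E S], [T' → . T] }  — shift
  I1: { [E → . d -], [E → . d S S], [E → . y S], [T → E . E S] }  — shift
  I2: { [T' → T .] }  — accept
  I3: { [E → d . -], [E → d . S S], [S → . y] }  — shift
  I4: { [E → y . S], [S → . y] }  — shift
  I5: { [E → y S .] }  — reduce
  I6: { [S → y .] }  — reduce
  I7: { [E → d - .] }  — reduce
  I8: { [E → d S . S], [S → . y] }  — shift
  I9: { [E → d S S .] }  — reduce
  I10: { [S → . y], [T → E E . S] }  — shift
  I11: { [T → E E S .] }  — reduce

Every state is either a pure shift/goto state or contains exactly one complete item and nothing to shift — no conflicts. The grammar is LR(0).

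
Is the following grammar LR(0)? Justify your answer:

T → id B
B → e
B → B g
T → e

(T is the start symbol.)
A grammar is LR(0) if no state in the canonical LR(0) collection has:
  - both a shift item (dot before a terminal) and a complete item (shift-reduce conflict), or
  - two or more complete items (reduce-reduce conflict; the accept item [T' → T .] counts as a complete item here).

Augment with T' → T and build the canonical LR(0) collection (I0 = CLOSURE({[T' → . T]}), then GOTO on every symbol after a dot until no new states appear). It has 7 states:
  I0: { [T → . e], [T → . id B], [T' → . T] }  — shift
  I1: { [T' → T .] }  — accept
  I2: { [T → e .] }  — reduce
  I3: { [B → . B g], [B → . e], [T → id . B] }  — shift
  I4: { [B → B . g], [T → id B .] }  — shift, reduce
  I5: { [B → e .] }  — reduce
  I6: { [B → B g .] }  — reduce

Conflict in state I4:
  Shift-reduce conflict between [T → id B .] and [B → B . g]
So the grammar is NOT LR(0).

Answer: No. Shift-reduce conflict between [T → id B .] and [B → B . g]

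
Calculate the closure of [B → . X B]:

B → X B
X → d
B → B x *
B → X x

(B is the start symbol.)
Start with: [B → . X B]
  [B → . X B] has the dot before X: add [X → . d]
No further items can be added.

CLOSURE = { [B → . X B], [X → . d] }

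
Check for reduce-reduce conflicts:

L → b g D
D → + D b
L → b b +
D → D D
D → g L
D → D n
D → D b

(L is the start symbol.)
Augment with L' → L and build the canonical LR(0) collection (I0 = CLOSURE({[L' → . L]}), then GOTO on every symbol after a dot until no new states appear). It has 15 states:
  I0: { [L → . b b +], [L → . b g D], [L' → . L] }  — shift
  I1: { [L' → L .] }  — accept
  I2: { [L → b . b +], [L → b . g D] }  — shift
  I3: { [L → b b . +] }  — shift
  I4: { [D → . + D b], [D → . D D], [D → . D b], [D → . D n], [D → . g L], [L → b g . D] }  — shift
  I5: { [D → + . D b], [D → . + D b], [D → . D D], [D → . D b], [D → . D n], [D → . g L] }  — shift
  I6: { [D → . + D b], [D → . D D], [D → . D b], [D → . D n], [D → . g L], [D → D . D], [D → D . b], [D → D . n], [L → b g D .] }  — shift, reduce
  I7: { [D → g . L], [L → . b b +], [L → . b g D] }  — shift
  I8: { [D → g L .] }  — reduce
  I9: { [D → . + D b], [D → . D D], [D → . D b], [D → . D n], [D → . g L], [D → D . D], [D → D . b], [D → D . n], [D → D D .] }  — shift, reduce
  I10: { [D → D b .] }  — reduce
  I11: { [D → D n .] }  — reduce
  I12: { [D → + D . b], [D → . + D b], [D → . D D], [D → . D b], [D → . D n], [D → . g L], [D → D . D], [D → D . b], [D → D . n] }  — shift
  I13: { [D → + D b .], [D → D b .] }  — 2 reduces
  I14: { [L → b b + .] }  — reduce

I13 contains complete items [D → + D b .], [D → D b .] — reduce-reduce conflict.

Answer: Yes — I13: [D → + D b .] vs [D → D b .]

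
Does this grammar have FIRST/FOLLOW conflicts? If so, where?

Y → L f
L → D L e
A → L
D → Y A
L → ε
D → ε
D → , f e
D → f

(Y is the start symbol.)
Yes. L → D L e with FOLLOW(L) on { ',', 'e', 'f' }; D → Y A with FOLLOW(D) on { ',', 'e', 'f' }; D → ',' f e with FOLLOW(D) on { ',' }; D → f with FOLLOW(D) on { 'f' }

Nullable non-terminals: A, D, L.
FIRST sets used below: FIRST(Y) = { ',', 'e', 'f' }, FIRST(D) = { ',', 'e', 'f', ε }, FIRST(L) = { ',', 'e', 'f', ε }
A has a nullable alternative but only one production, so nothing to check.

D: nullable alternative(s) D → ε; FOLLOW(D) = { ',', 'e', 'f' }
  D → Y A: FIRST \ {ε} = { ',', 'e', 'f' } — overlaps FOLLOW(D) on { ',', 'e', 'f' }: CONFLICT
  D → ε: FIRST \ {ε} = { } — this is the only nullable alternative, skip
  D → , f e: FIRST \ {ε} = { ',' } — overlaps FOLLOW(D) on { ',' }: CONFLICT
  D → f: FIRST \ {ε} = { 'f' } — overlaps FOLLOW(D) on { 'f' }: CONFLICT

L: nullable alternative(s) L → ε; FOLLOW(L) = { ',', 'e', 'f' }
  L → D L e: FIRST \ {ε} = { ',', 'e', 'f' } — overlaps FOLLOW(L) on { ',', 'e', 'f' }: CONFLICT
  L → ε: FIRST \ {ε} = { } — this is the only nullable alternative, skip

Y has no nullable alternative, so no FIRST/FOLLOW check is needed there.

So the grammar has 4 FIRST/FOLLOW conflicts (marked CONFLICT above).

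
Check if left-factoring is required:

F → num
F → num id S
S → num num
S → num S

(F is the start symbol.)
Yes, F has productions with common prefix 'num'; S has productions with common prefix 'num'

Left-factoring is needed when two productions for the same non-terminal
share a common prefix on the right-hand side.

Productions for F:
  F → num
  F → num id S
Productions for S:
  S → num num
  S → num S

Found common prefix 'num' in productions for F
Found common prefix 'num' in productions for S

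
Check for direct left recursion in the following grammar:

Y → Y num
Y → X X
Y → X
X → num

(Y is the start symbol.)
Direct left recursion occurs when N → N α for some non-terminal N (the right-hand side begins with the left-hand side itself).

Y → Y num: LEFT RECURSIVE (starts with Y)
Y → X X: starts with X
Y → X: starts with X
X → num: starts with num

The grammar has direct left recursion on: Y.

Answer: Yes, Y is left-recursive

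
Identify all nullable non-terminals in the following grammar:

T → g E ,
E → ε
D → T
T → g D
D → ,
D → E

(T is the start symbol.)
ε-productions: E → ε
So E is immediately nullable.
D → E: every symbol on the right is nullable, so D is nullable too.
No further non-terminal can be added: every production for the remaining non-terminals contains a terminal or a non-nullable non-terminal.
Nullable = { 'D', 'E' }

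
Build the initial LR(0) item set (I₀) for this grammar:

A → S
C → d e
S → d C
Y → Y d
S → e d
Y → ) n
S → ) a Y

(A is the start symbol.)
First, augment the grammar with A' → A
I₀ = CLOSURE({ [A' → . A] }):
  [A' → . A] has the dot before A: add [A → . S]
  [A → . S] has the dot before S: add [S → . d C], [S → . e d], [S → . ) a Y]
No further items can be added.

I₀ = { [A → . S], [A' → . A], [S → . ) a Y], [S → . d C], [S → . e d] }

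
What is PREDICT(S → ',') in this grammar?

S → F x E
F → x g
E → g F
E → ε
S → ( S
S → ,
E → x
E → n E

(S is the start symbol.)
{ ',' }

PREDICT(S → ',') = (FIRST(RHS) \ {ε}) ∪ (FOLLOW(S) if ε ∈ FIRST(RHS), i.e. RHS ⇒* ε)
FIRST(',') = { ',' }
ε ∉ FIRST(','), so FOLLOW(S) is not added.
PREDICT(S → ',') = { ',' }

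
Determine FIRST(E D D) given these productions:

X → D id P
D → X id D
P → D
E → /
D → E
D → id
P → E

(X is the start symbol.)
{ '/' }

FIRST sets of the non-terminals involved (from the grammar, by fixed-point iteration):
  FIRST(E) = { '/' }

To compute FIRST(E D D), process the symbols left to right:
Symbol E is a non-terminal. Add FIRST(E) \ {ε} = { '/' }
E is not nullable (ε ∉ FIRST(E)), so stop here.
FIRST(E D D) = { '/' }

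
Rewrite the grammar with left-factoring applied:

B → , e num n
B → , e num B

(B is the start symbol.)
B → , e num B'
B' → n
B' → B

Left-factoring transforms A → αβ₁ | αβ₂ into A → αA' and A' → β₁ | β₂
(α is the longest common prefix among the alternatives). Repeat until
no nonterminal has two alternatives with a common prefix.

Round 1: B has alternatives sharing prefix ', e num'. Introduce B': B → , e num B'
  Add: B' → n
  Add: B' → B

No remaining common prefixes — done.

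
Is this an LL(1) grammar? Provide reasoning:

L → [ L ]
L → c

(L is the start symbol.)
For L:
  PREDICT(L → '[' L ']') = { '[' }
  PREDICT(L → c) = { 'c' }

All predict sets are disjoint. The grammar IS LL(1).

Answer: Yes, the grammar is LL(1).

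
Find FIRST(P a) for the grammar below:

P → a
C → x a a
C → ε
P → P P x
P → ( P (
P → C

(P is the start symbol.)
{ '(', 'a', 'x' }

FIRST sets of the non-terminals involved (from the grammar, by fixed-point iteration):
  FIRST(P) = { '(', 'a', 'x', ε }

To compute FIRST(P a), process the symbols left to right:
Symbol P is a non-terminal. Add FIRST(P) \ {ε} = { '(', 'a', 'x' }
P is nullable (ε ∈ FIRST(P)), continue to the next symbol.
Symbol a is a terminal. Add 'a' and stop.
FIRST(P a) = { '(', 'a', 'x' }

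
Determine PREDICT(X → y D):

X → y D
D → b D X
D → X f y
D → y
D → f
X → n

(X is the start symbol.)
PREDICT(X → y D) = (FIRST(RHS) \ {ε}) ∪ (FOLLOW(X) if ε ∈ FIRST(RHS), i.e. RHS ⇒* ε)
FIRST(y D) = { 'y' }
ε ∉ FIRST(y D), so FOLLOW(X) is not added.
PREDICT(X → y D) = { 'y' }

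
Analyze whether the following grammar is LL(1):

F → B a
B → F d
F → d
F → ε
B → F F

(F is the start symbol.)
No. Predict set conflict for F: { 'd' }

A grammar is LL(1) if for each non-terminal N with multiple productions, the predict sets of those productions are pairwise disjoint, where PREDICT(N → α) = (FIRST(α) \ {ε}) ∪ (FOLLOW(N) if α ⇒* ε).

Relevant sets:
  FIRST(B) = { 'a', 'd', ε }
  FIRST(F) = { 'a', 'd', ε }
  FOLLOW(F) = { $, 'a', 'd' }
  FOLLOW(B) = { 'a' }

For F:
  PREDICT(F → B a) = { 'a', 'd' }
  PREDICT(F → d) = { 'd' }
  PREDICT(F → ε) = { $, 'a', 'd' }
For B:
  PREDICT(B → F d) = { 'a', 'd' }
  PREDICT(B → F F) = { 'a', 'd' }

Conflict found: Predict set conflict for F: { 'd' }
The grammar is NOT LL(1).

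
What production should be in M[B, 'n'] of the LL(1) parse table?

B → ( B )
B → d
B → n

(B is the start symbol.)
B → n

To find M[B, 'n'], we find productions for B where 'n' is in the predict set (PREDICT(N → α) = (FIRST(α) \ {ε}) ∪ (FOLLOW(N) if α ⇒* ε)).

B → ( B ): PREDICT = { '(' }
B → d: PREDICT = { 'd' }
B → n: PREDICT = { 'n' }
  'n' is in predict set, so this production goes in M[B, 'n']

M[B, 'n'] = B → n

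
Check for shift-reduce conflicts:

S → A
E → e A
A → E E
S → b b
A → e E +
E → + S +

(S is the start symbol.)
Yes — I9: [A → e E + .] vs [A → . e E +]

A shift-reduce conflict occurs when an LR(0) state has both:
  - a complete (reduce) item [A → α .] (dot at the end), and
  - a shift item [B → β . c γ] (dot before a terminal).

Augment with S' → S and build the canonical LR(0) collection (I0 = CLOSURE({[S' → . S]}), then GOTO on every symbol after a dot until no new states appear). It has 15 states:
  I0: { [A → . E E], [A → . e E +], [E → . + S +], [E → . e A], [S → . A], [S → . b b], [S' → . S] }  — shift
  I1: { [A → . E E], [A → . e E +], [E → + . S +], [E → . + S +], [E → . e A], [S → . A], [S → . b b] }  — shift
  I2: { [S → A .] }  — reduce
  I3: { [A → E . E], [E → . + S +], [E → . e A] }  — shift
  I4: { [S' → S .] }  — accept
  I5: { [S → b . b] }  — shift
  I6: { [A → . E E], [A → . e E +], [A → e . E +], [E → . + S +], [E → . e A], [E → e . A] }  — shift
  I7: { [E → e A .] }  — reduce
  I8: { [A → E . E], [A → e E . +], [E → . + S +], [E → . e A] }  — shift
  I9: { [A → . E E], [A → . e E +], [A → e E + .], [E → + . S +], [E → . + S +], [E → . e A], [S → . A], [S → . b b] }  — shift, reduce
  I10: { [A → E E .] }  — reduce
  I11: { [A → . E E], [A → . e E +], [E → . + S +], [E → . e A], [E → e . A] }  — shift
  I12: { [E → + S . +] }  — shift
  I13: { [E → + S + .] }  — reduce
  I14: { [S → b b .] }  — reduce

I9 contains reduce item [A → e E + .] and shift items [A → . e E +], [E → . + S +], [E → . e A], [S → . b b] — shift-reduce conflict.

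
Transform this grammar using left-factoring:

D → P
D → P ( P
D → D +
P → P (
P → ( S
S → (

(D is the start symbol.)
Left-factoring transforms A → αβ₁ | αβ₂ into A → αA' and A' → β₁ | β₂
(α is the longest common prefix among the alternatives). Repeat until
no nonterminal has two alternatives with a common prefix.

Round 1: D has alternatives sharing prefix 'P'. Introduce D': D → P D'
  Add: D' → ε
  Add: D' → ( P

No remaining common prefixes — done.

Resulting grammar:
D → P D'
D' → ε
D' → ( P
D → D +
P → P (
P → ( S
S → (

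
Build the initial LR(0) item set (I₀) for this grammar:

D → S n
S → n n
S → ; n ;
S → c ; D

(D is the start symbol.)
First, augment the grammar with D' → D
I₀ = CLOSURE({ [D' → . D] }):
  [D' → . D] has the dot before D: add [D → . S n]
  [D → . S n] has the dot before S: add [S → . n n], [S → . ; n ;], [S → . c ; D]
No further items can be added.

I₀ = { [D → . S n], [D' → . D], [S → . ; n ;], [S → . c ; D], [S → . n n] }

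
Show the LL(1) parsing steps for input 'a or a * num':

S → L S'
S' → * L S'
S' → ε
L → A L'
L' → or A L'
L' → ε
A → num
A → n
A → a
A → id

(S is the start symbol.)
Stack is shown with the top on the left.

Stack         Input           Action
------------------------------------
S $           a or a * num $  output S → L S'
L S' $        a or a * num $  output L → A L'
A L' S' $     a or a * num $  output A → a
a L' S' $     a or a * num $  match 'a'
L' S' $       or a * num $    output L' → or A L'
or A L' S' $  or a * num $    match 'or'
A L' S' $     a * num $       output A → a
a L' S' $     a * num $       match 'a'
L' S' $       * num $         output L' → ε
S' $          * num $         output S' → * L S'
* L S' $      * num $         match '*'
L S' $        num $           output L → A L'
A L' S' $     num $           output A → num
num L' S' $   num $           match 'num'
L' S' $       $               output L' → ε
S' $          $               output S' → ε
$             $               accept

The string is accepted.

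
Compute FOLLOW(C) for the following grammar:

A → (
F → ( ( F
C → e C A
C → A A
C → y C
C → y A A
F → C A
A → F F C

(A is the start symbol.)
{ $, '(', 'e', 'y' }

To compute FOLLOW(C), find every occurrence of C on a right-hand side N → α C β: add FIRST(β) \ {ε}, and if β is empty or nullable also add FOLLOW(N). Iterate to a fixed point.

In C → e C A: C is followed by A, add FIRST(A) \ {ε} = { '(', 'e', 'y' }
In C → y C: C is at the end; this adds FOLLOW(C) to itself — nothing new
In F → C A: C is followed by A, add FIRST(A) \ {ε} = { '(', 'e', 'y' }
In A → F F C: C is at the end, add FOLLOW(A)

The FOLLOW sets referred to above (computed the same way, to a fixed point):
  FOLLOW(A) = { $, '(', 'e', 'y' }

Taking the union: FOLLOW(C) = { $, '(', 'e', 'y' }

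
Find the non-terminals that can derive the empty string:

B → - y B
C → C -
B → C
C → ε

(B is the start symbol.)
A non-terminal is nullable if it can derive ε (the empty string): either it has an ε-production, or it has a production whose right-hand side consists entirely of nullable non-terminals.

ε-productions: C → ε
So C is immediately nullable.
B → C: every symbol on the right is nullable, so B is nullable too.
Every non-terminal is now nullable.
Nullable = { 'B', 'C' }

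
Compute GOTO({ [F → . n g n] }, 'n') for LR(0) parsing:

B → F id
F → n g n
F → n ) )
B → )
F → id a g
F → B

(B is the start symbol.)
{ [F → n . g n] }

GOTO(I, 'n') = CLOSURE({ [A → αX.β] : [A → α.Xβ] ∈ I, X = 'n' })

Items with dot before 'n', with the dot advanced:
  [F → . n g n] → [F → n . g n]
Closure adds nothing (no advanced item has the dot before a non-terminal).

GOTO = { [F → n . g n] }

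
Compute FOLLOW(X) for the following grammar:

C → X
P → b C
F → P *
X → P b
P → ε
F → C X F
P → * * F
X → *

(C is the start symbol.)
In C → X: X is at the end, add FOLLOW(C)
In F → C X F: X is followed by F, add FIRST(F) \ {ε} = { '*', 'b' }

The FOLLOW sets referred to above (computed the same way, to a fixed point):
  FOLLOW(C) = { $, '*', 'b' }

Taking the union: FOLLOW(X) = { $, '*', 'b' }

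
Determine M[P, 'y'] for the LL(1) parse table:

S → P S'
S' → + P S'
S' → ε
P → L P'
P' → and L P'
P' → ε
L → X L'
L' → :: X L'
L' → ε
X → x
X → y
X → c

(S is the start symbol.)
To find M[P, 'y'], we find productions for P where 'y' is in the predict set (PREDICT(N → α) = (FIRST(α) \ {ε}) ∪ (FOLLOW(N) if α ⇒* ε)).

Relevant sets:
  FIRST(L) = { 'c', 'x', 'y' }

P → L P': PREDICT = { 'c', 'x', 'y' }
  'y' is in predict set, so this production goes in M[P, 'y']

M[P, 'y'] = P → L P'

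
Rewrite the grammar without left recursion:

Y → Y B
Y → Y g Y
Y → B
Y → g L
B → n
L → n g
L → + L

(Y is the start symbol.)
Y → B Y'
Y → g L Y'
Y' → B Y'
Y' → g Y Y'
Y' → ε
B → n
L → n g
L → + L

Y is directly left-recursive. The standard transformation for
  A → A α₁ | ... | A α_m | β₁ | ... | β_n
is
  A  → β₁ A' | ... | β_n A'
  A' → α₁ A' | ... | α_m A' | ε

Y → B becomes Y → B Y'
Y → g L becomes Y → g L Y'
Y → Y B becomes Y' → B Y'
Y → Y g Y becomes Y' → g Y Y'
Add Y' → ε

Productions for other non-terminals are unchanged:
  B → n
  L → n g
  L → + L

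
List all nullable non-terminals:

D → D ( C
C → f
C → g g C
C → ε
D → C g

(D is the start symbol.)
ε-productions: C → ε
So C is immediately nullable.
No further non-terminal can be added: every production for the remaining non-terminals contains a terminal or a non-nullable non-terminal.
Nullable = { 'C' }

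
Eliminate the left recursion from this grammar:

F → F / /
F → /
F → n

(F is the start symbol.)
F → / F'
F → n F'
F' → / / F'
F' → ε

F is directly left-recursive. The standard transformation for
  A → A α₁ | ... | A α_m | β₁ | ... | β_n
is
  A  → β₁ A' | ... | β_n A'
  A' → α₁ A' | ... | α_m A' | ε

F → / becomes F → / F'
F → n becomes F → n F'
F → F / / becomes F' → / / F'
Add F' → ε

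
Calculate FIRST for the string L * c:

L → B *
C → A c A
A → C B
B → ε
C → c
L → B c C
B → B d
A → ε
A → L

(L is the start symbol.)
{ '*', 'c', 'd' }

FIRST sets of the non-terminals involved (from the grammar, by fixed-point iteration):
  FIRST(L) = { '*', 'c', 'd' }

To compute FIRST(L * c), process the symbols left to right:
Symbol L is a non-terminal. Add FIRST(L) \ {ε} = { '*', 'c', 'd' }
L is not nullable (ε ∉ FIRST(L)), so stop here.
FIRST(L * c) = { '*', 'c', 'd' }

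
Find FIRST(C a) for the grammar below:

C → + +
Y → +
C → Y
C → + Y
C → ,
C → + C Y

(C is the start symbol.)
FIRST sets of the non-terminals involved (from the grammar, by fixed-point iteration):
  FIRST(C) = { '+', ',' }

To compute FIRST(C a), process the symbols left to right:
Symbol C is a non-terminal. Add FIRST(C) \ {ε} = { '+', ',' }
C is not nullable (ε ∉ FIRST(C)), so stop here.
FIRST(C a) = { '+', ',' }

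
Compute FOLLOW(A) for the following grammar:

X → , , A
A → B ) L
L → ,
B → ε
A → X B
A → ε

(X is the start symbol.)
{ $ }

In X → , , A: A is at the end, add FOLLOW(X)

The FOLLOW sets referred to above (computed the same way, to a fixed point):
  FOLLOW(X) = { $ }

Taking the union: FOLLOW(A) = { $ }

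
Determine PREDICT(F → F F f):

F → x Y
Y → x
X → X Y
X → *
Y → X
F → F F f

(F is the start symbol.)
PREDICT(F → F F f) = (FIRST(RHS) \ {ε}) ∪ (FOLLOW(F) if ε ∈ FIRST(RHS), i.e. RHS ⇒* ε)
FIRST(F) = { 'x' }
FIRST(F F f) = { 'x' }
ε ∉ FIRST(F F f), so FOLLOW(F) is not added.
PREDICT(F → F F f) = { 'x' }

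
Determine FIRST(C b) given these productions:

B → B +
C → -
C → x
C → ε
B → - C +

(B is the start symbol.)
FIRST sets of the non-terminals involved (from the grammar, by fixed-point iteration):
  FIRST(C) = { '-', 'x', ε }

To compute FIRST(C b), process the symbols left to right:
Symbol C is a non-terminal. Add FIRST(C) \ {ε} = { '-', 'x' }
C is nullable (ε ∈ FIRST(C)), continue to the next symbol.
Symbol b is a terminal. Add 'b' and stop.
FIRST(C b) = { '-', 'b', 'x' }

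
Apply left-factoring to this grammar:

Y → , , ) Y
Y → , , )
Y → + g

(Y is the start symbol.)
Y → , , ) Y'
Y' → Y
Y' → ε
Y → + g

Left-factoring transforms A → αβ₁ | αβ₂ into A → αA' and A' → β₁ | β₂
(α is the longest common prefix among the alternatives). Repeat until
no nonterminal has two alternatives with a common prefix.

Round 1: Y has alternatives sharing prefix ', , )'. Introduce Y': Y → , , ) Y'
  Add: Y' → Y
  Add: Y' → ε

No remaining common prefixes — done.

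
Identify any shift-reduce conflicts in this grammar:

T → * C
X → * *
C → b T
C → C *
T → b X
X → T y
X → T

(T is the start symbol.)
Augment with T' → T and build the canonical LR(0) collection (I0 = CLOSURE({[T' → . T]}), then GOTO on every symbol after a dot until no new states appear). It has 13 states:
  I0: { [T → . * C], [T → . b X], [T' → . T] }  — shift
  I1: { [C → . C *], [C → . b T], [T → * . C] }  — shift
  I2: { [T' → T .] }  — accept
  I3: { [T → . * C], [T → . b X], [T → b . X], [X → . * *], [X → . T y], [X → . T] }  — shift
  I4: { [C → . C *], [C → . b T], [T → * . C], [X → * . *] }  — shift
  I5: { [X → T . y], [X → T .] }  — shift, reduce
  I6: { [T → b X .] }  — reduce
  I7: { [X → T y .] }  — reduce
  I8: { [X → * * .] }  — reduce
  I9: { [C → C . *], [T → * C .] }  — shift, reduce
  I10: { [C → b . T], [T → . * C], [T → . b X] }  — shift
  I11: { [C → b T .] }  — reduce
  I12: { [C → C * .] }  — reduce

I5 contains reduce item [X → T .] and shift item [X → T . y] — shift-reduce conflict.
I9 contains reduce item [T → * C .] and shift item [C → C . *] — shift-reduce conflict.

Answer: Yes — I5: [X → T .] vs [X → T . y]; I9: [T → * C .] vs [C → C . *]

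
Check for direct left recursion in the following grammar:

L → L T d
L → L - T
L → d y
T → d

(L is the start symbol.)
Yes, L is left-recursive

Direct left recursion occurs when N → N α for some non-terminal N (the right-hand side begins with the left-hand side itself).

L → L T d: LEFT RECURSIVE (starts with L)
L → L - T: LEFT RECURSIVE (starts with L)
L → d y: starts with d
T → d: starts with d

The grammar has direct left recursion on: L.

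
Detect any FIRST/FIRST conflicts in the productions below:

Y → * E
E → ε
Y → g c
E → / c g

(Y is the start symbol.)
A FIRST/FIRST conflict occurs when two productions N → α and N → β for the same non-terminal have FIRST(α) ∩ FIRST(β) ≠ ∅ (with ε ∈ FIRST of a nullable right-hand side, so two nullable alternatives also conflict).

Productions for Y:
  Y → * E: FIRST = { '*' }
  Y → g c: FIRST = { 'g' }
Productions for E:
  E → ε: FIRST = { ε }
  E → / c g: FIRST = { '/' }

All alternatives of each non-terminal have pairwise disjoint FIRST sets.

Answer: No FIRST/FIRST conflicts.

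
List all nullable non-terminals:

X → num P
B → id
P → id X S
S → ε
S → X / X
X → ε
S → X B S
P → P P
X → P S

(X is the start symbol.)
A non-terminal is nullable if it can derive ε (the empty string): either it has an ε-production, or it has a production whose right-hand side consists entirely of nullable non-terminals.

ε-productions: S → ε, X → ε
So S, X are immediately nullable.
No further non-terminal can be added: every production for the remaining non-terminals contains a terminal or a non-nullable non-terminal.
Nullable = { 'S', 'X' }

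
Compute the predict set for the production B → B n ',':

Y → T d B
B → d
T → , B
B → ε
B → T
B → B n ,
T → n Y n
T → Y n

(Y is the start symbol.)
PREDICT(B → B n ',') = (FIRST(RHS) \ {ε}) ∪ (FOLLOW(B) if ε ∈ FIRST(RHS), i.e. RHS ⇒* ε)
FIRST(B) = { ',', 'd', 'n', ε }
FIRST(B n ',') = { ',', 'd', 'n' }
ε ∉ FIRST(B n ','), so FOLLOW(B) is not added.
PREDICT(B → B n ',') = { ',', 'd', 'n' }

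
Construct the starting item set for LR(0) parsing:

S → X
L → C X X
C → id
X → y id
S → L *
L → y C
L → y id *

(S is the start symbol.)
{ [C → . id], [L → . C X X], [L → . y C], [L → . y id *], [S → . L *], [S → . X], [S' → . S], [X → . y id] }

First, augment the grammar with S' → S
I₀ = CLOSURE({ [S' → . S] }):
  [S' → . S] has the dot before S: add [S → . X], [S → . L *]
  [S → . X] has the dot before X: add [X → . y id]
  [S → . L *] has the dot before L: add [L → . C X X], [L → . y C], [L → . y id *]
  [L → . C X X] has the dot before C: add [C → . id]
No further items can be added.

I₀ = { [C → . id], [L → . C X X], [L → . y C], [L → . y id *], [S → . L *], [S → . X], [S' → . S], [X → . y id] }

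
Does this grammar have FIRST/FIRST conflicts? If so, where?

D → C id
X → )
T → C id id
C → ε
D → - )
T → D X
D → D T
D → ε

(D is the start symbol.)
Yes. D → C id / D → D T on { 'id' }; D → '-' ')' / D → D T on { '-' }; T → C id id / T → D X on { 'id' }

FIRST sets of the non-terminals at (or reachable through a nullable prefix from) the front of some alternative:
  FIRST(C) = { ε }
  FIRST(D) = { ')', '-', 'id', ε }
  FIRST(T) = { ')', '-', 'id' }
  FIRST(X) = { ')' }

Productions for D:
  D → C id: FIRST = { 'id' }
  D → - ): FIRST = { '-' }
  D → D T: FIRST = { ')', '-', 'id' }
  D → ε: FIRST = { ε }
Productions for T:
  T → C id id: FIRST = { 'id' }
  T → D X: FIRST = { ')', '-', 'id' }
X, C have only one production, so no FIRST/FIRST conflict is possible there.

Conflict for D: D → C id and D → D T
  Overlap: { 'id' }
Conflict for D: D → - ) and D → D T
  Overlap: { '-' }
Conflict for T: T → C id id and T → D X
  Overlap: { 'id' }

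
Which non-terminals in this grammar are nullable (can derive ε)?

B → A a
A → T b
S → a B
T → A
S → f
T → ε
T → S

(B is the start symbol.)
A non-terminal is nullable if it can derive ε (the empty string): either it has an ε-production, or it has a production whose right-hand side consists entirely of nullable non-terminals.

ε-productions: T → ε
So T is immediately nullable.
No further non-terminal can be added: every production for the remaining non-terminals contains a terminal or a non-nullable non-terminal.
Nullable = { 'T' }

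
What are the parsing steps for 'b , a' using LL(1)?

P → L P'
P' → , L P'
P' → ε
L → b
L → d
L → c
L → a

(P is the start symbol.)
Stack is shown with the top on the left.

Stack     Input    Action
-------------------------
P $       b , a $  output P → L P'
L P' $    b , a $  output L → b
b P' $    b , a $  match 'b'
P' $      , a $    output P' → , L P'
, L P' $  , a $    match ','
L P' $    a $      output L → a
a P' $    a $      match 'a'
P' $      $        output P' → ε
$         $        accept

The string is accepted.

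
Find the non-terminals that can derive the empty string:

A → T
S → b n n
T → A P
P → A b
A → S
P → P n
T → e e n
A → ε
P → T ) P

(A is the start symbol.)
{ 'A' }

A non-terminal is nullable if it can derive ε (the empty string): either it has an ε-production, or it has a production whose right-hand side consists entirely of nullable non-terminals.

ε-productions: A → ε
So A is immediately nullable.
No further non-terminal can be added: every production for the remaining non-terminals contains a terminal or a non-nullable non-terminal.
Nullable = { 'A' }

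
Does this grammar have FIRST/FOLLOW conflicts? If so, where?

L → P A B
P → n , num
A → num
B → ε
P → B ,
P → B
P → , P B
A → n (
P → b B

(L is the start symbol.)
A FIRST/FOLLOW conflict occurs when a non-terminal N has a nullable alternative N → β (β ⇒* ε) and another alternative N → α with FIRST(α) ∩ FOLLOW(N) ≠ ∅: on such a lookahead the parser cannot decide between expanding α and letting N vanish via β.

Nullable non-terminals: B, P.
FIRST sets used below: FIRST(B) = { ε }
B has a nullable alternative but only one production, so nothing to check.

P: nullable alternative(s) P → B; FOLLOW(P) = { 'n', 'num' }
  P → n , num: FIRST \ {ε} = { 'n' } — overlaps FOLLOW(P) on { 'n' }: CONFLICT
  P → B ,: FIRST \ {ε} = { ',' } — disjoint from FOLLOW(P)
  P → B: FIRST \ {ε} = { } — this is the only nullable alternative, skip
  P → , P B: FIRST \ {ε} = { ',' } — disjoint from FOLLOW(P)
  P → b B: FIRST \ {ε} = { 'b' } — disjoint from FOLLOW(P)

A, L have no nullable alternative, so no FIRST/FOLLOW check is needed there.

So the grammar has 1 FIRST/FOLLOW conflict (marked CONFLICT above).

Answer: Yes. P → n ',' num with FOLLOW(P) on { 'n' }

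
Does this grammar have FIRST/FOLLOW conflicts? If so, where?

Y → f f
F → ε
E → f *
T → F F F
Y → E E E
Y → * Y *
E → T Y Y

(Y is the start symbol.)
No FIRST/FOLLOW conflicts.

A FIRST/FOLLOW conflict occurs when a non-terminal N has a nullable alternative N → β (β ⇒* ε) and another alternative N → α with FIRST(α) ∩ FOLLOW(N) ≠ ∅: on such a lookahead the parser cannot decide between expanding α and letting N vanish via β.

Nullable non-terminals: F, T.
F has a nullable alternative but only one production, so nothing to check.
T has a nullable alternative but only one production, so nothing to check.

E, Y have no nullable alternative, so no FIRST/FOLLOW check is needed there.

No FIRST/FOLLOW conflicts found.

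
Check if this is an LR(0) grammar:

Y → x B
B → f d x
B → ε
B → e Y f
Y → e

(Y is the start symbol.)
No. Shift-reduce conflict between [B → .] and [B → . e Y f]

A grammar is LR(0) if no state in the canonical LR(0) collection has:
  - both a shift item (dot before a terminal) and a complete item (shift-reduce conflict), or
  - two or more complete items (reduce-reduce conflict; the accept item [Y' → Y .] counts as a complete item here).

Augment with Y' → Y and build the canonical LR(0) collection (I0 = CLOSURE({[Y' → . Y]}), then GOTO on every symbol after a dot until no new states appear). It has 11 states:
  I0: { [Y → . e], [Y → . x B], [Y' → . Y] }  — shift
  I1: { [Y' → Y .] }  — accept
  I2: { [Y → e .] }  — reduce
  I3: { [B → . e Y f], [B → . f d x], [B → .], [Y → x . B] }  — shift, reduce
  I4: { [Y → x B .] }  — reduce
  I5: { [B → e . Y f], [Y → . e], [Y → . x B] }  — shift
  I6: { [B → f . d x] }  — shift
  I7: { [B → f d . x] }  — shift
  I8: { [B → f d x .] }  — reduce
  I9: { [B → e Y . f] }  — shift
  I10: { [B → e Y f .] }  — reduce

Conflict in state I3:
  Shift-reduce conflict between [B → .] and [B → . e Y f]
So the grammar is NOT LR(0).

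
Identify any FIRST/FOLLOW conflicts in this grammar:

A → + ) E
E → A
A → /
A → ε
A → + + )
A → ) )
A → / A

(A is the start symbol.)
A FIRST/FOLLOW conflict occurs when a non-terminal N has a nullable alternative N → β (β ⇒* ε) and another alternative N → α with FIRST(α) ∩ FOLLOW(N) ≠ ∅: on such a lookahead the parser cannot decide between expanding α and letting N vanish via β.

Nullable non-terminals: A, E.

A: nullable alternative(s) A → ε; FOLLOW(A) = { $ }
  A → + ) E: FIRST \ {ε} = { '+' } — disjoint from FOLLOW(A)
  A → /: FIRST \ {ε} = { '/' } — disjoint from FOLLOW(A)
  A → ε: FIRST \ {ε} = { } — this is the only nullable alternative, skip
  A → + + ): FIRST \ {ε} = { '+' } — disjoint from FOLLOW(A)
  A → ) ): FIRST \ {ε} = { ')' } — disjoint from FOLLOW(A)
  A → / A: FIRST \ {ε} = { '/' } — disjoint from FOLLOW(A)
E has a nullable alternative but only one production, so nothing to check.

No FIRST/FOLLOW conflicts found.

Answer: No FIRST/FOLLOW conflicts.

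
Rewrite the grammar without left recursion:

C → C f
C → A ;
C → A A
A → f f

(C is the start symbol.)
C → A ; C'
C → A A C'
C' → f C'
C' → ε
A → f f

C is directly left-recursive. The standard transformation for
  A → A α₁ | ... | A α_m | β₁ | ... | β_n
is
  A  → β₁ A' | ... | β_n A'
  A' → α₁ A' | ... | α_m A' | ε

C → A ; becomes C → A ; C'
C → A A becomes C → A A C'
C → C f becomes C' → f C'
Add C' → ε

Productions for other non-terminals are unchanged:
  A → f f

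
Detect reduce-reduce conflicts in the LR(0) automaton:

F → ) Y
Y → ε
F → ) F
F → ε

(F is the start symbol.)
Yes — I1: [F → .] vs [Y → .]

A reduce-reduce conflict occurs when an LR(0) state has two complete items [A → α .] and [B → β .] — both call for a reduction, and with no lookahead the parser cannot choose between them.

Augment with F' → F and build the canonical LR(0) collection (I0 = CLOSURE({[F' → . F]}), then GOTO on every symbol after a dot until no new states appear). It has 5 states:
  I0: { [F → . ) F], [F → . ) Y], [F → .], [F' → . F] }  — shift, reduce
  I1: { [F → ) . F], [F → ) . Y], [F → . ) F], [F → . ) Y], [F → .], [Y → .] }  — shift, 2 reduces
  I2: { [F' → F .] }  — accept
  I3: { [F → ) F .] }  — reduce
  I4: { [F → ) Y .] }  — reduce

I1 contains complete items [F → .], [Y → .] — reduce-reduce conflict.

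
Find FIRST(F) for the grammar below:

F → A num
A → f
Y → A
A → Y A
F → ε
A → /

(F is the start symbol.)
{ '/', 'f', ε }

To compute FIRST(F), examine every production with F on the left-hand side, reading each right-hand side left to right until a non-nullable symbol is reached.

FIRST sets of the other non-terminals involved (by the same procedure, iterated to a fixed point):
  FIRST(A) = { '/', 'f' }

From F → A num:
  - A is a non-terminal: add FIRST(A) \ {ε} = { '/', 'f' }
    A is not nullable, so stop
From F → ε:
  - ε-production, so ε ∈ FIRST(F)

Collecting: FIRST(F) = { '/', 'f', ε }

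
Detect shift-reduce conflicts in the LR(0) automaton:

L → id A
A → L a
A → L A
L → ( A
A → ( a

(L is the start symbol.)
No shift-reduce conflicts

A shift-reduce conflict occurs when an LR(0) state has both:
  - a complete (reduce) item [A → α .] (dot at the end), and
  - a shift item [B → β . c γ] (dot before a terminal).

Augment with L' → L and build the canonical LR(0) collection (I0 = CLOSURE({[L' → . L]}), then GOTO on every symbol after a dot until no new states appear). It has 11 states:
  I0: { [L → . ( A], [L → . id A], [L' → . L] }  — shift
  I1: { [A → . ( a], [A → . L A], [A → . L a], [L → ( . A], [L → . ( A], [L → . id A] }  — shift
  I2: { [L' → L .] }  — accept
  I3: { [A → . ( a], [A → . L A], [A → . L a], [L → . ( A], [L → . id A], [L → id . A] }  — shift
  I4: { [A → ( . a], [A → . ( a], [A → . L A], [A → . L a], [L → ( . A], [L → . ( A], [L → . id A] }  — shift
  I5: { [L → id A .] }  — reduce
  I6: { [A → . ( a], [A → . L A], [A → . L a], [A → L . A], [A → L . a], [L → . ( A], [L → . id A] }  — shift
  I7: { [A → L A .] }  — reduce
  I8: { [A → L a .] }  — reduce
  I9: { [L → ( A .] }  — reduce
  I10: { [A → ( a .] }  — reduce

No state contains both a complete item and a shift item.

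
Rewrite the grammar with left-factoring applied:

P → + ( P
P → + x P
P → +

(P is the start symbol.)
P → + P'
P' → ( P
P' → x P
P' → ε

Left-factoring transforms A → αβ₁ | αβ₂ into A → αA' and A' → β₁ | β₂
(α is the longest common prefix among the alternatives). Repeat until
no nonterminal has two alternatives with a common prefix.

Round 1: P has alternatives sharing prefix '+'. Introduce P': P → + P'
  Add: P' → ( P
  Add: P' → x P
  Add: P' → ε

No remaining common prefixes — done.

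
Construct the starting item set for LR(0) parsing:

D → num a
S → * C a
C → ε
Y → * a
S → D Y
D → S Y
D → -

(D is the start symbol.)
{ [D → . -], [D → . S Y], [D → . num a], [D' → . D], [S → . * C a], [S → . D Y] }

First, augment the grammar with D' → D
I₀ = CLOSURE({ [D' → . D] }):
  [D' → . D] has the dot before D: add [D → . num a], [D → . S Y], [D → . -]
  [D → . S Y] has the dot before S: add [S → . * C a], [S → . D Y]
No further items can be added.

I₀ = { [D → . -], [D → . S Y], [D → . num a], [D' → . D], [S → . * C a], [S → . D Y] }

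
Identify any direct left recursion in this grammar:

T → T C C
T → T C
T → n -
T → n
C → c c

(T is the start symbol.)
Direct left recursion occurs when N → N α for some non-terminal N (the right-hand side begins with the left-hand side itself).

T → T C C: LEFT RECURSIVE (starts with T)
T → T C: LEFT RECURSIVE (starts with T)
T → n -: starts with n
T → n: starts with n
C → c c: starts with c

The grammar has direct left recursion on: T.

Answer: Yes, T is left-recursive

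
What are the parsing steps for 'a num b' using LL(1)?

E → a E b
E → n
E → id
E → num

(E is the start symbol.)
LL(1) parsing maintains a stack (initially the start symbol over $) and the input. At each step: if the stack top is a terminal, match it against the current input token; if it is a non-terminal N, replace it with the RHS of M[N, lookahead] (the unique production whose predict set contains the lookahead).

Stack is shown with the top on the left.

Stack    Input      Action
--------------------------
E $      a num b $  output E → a E b
a E b $  a num b $  match 'a'
E b $    num b $    output E → num
num b $  num b $    match 'num'
b $      b $        match 'b'
$        $          accept

The string is accepted.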